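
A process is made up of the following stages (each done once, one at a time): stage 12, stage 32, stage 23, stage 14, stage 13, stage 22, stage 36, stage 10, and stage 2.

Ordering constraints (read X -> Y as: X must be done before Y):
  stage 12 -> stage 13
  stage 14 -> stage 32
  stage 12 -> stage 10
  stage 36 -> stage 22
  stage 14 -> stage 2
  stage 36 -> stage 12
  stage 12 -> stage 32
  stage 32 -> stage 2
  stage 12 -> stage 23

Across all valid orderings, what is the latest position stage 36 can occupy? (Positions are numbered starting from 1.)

2

Every stage that must follow stage 36 has to come after it. Tracing all chains starting from stage 36, those stages are: stage 12, stage 32, stage 23, stage 13, stage 22, stage 10, stage 2 — 7 in total.
With 7 mandatory successors out of 9 stages total, the latest slot for stage 36 is 9−7 = 2, and it's reachable by doing all non-successors before stage 36.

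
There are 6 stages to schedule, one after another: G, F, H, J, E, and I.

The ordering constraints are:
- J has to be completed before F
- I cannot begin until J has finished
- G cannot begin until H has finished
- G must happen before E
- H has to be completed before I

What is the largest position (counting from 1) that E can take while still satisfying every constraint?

6

E has no required successors, so nothing stops it from going last (position 6).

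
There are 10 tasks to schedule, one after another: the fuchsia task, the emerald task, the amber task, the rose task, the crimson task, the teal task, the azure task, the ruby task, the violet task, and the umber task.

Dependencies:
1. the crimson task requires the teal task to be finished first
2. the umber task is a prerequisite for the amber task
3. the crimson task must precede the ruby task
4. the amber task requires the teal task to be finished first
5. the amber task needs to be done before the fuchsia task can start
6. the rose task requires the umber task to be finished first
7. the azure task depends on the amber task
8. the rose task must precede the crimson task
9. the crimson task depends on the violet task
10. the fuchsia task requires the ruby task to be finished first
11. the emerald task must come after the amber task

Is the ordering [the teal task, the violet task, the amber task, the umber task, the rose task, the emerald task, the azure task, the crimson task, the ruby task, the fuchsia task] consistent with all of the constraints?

The sequence places the amber task ahead of the umber task.
That contradicts the constraint that the umber task must precede the amber task.

No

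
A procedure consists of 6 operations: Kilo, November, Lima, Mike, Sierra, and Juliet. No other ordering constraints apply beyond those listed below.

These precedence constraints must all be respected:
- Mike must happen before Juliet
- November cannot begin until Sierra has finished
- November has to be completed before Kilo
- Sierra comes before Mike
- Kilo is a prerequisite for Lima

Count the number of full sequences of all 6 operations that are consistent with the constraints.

Sierra is the only operation with nothing required before it, so every ordering starts there.
Systematically extending each partial ordering one operation at a time and counting, there are 10 complete orderings.

10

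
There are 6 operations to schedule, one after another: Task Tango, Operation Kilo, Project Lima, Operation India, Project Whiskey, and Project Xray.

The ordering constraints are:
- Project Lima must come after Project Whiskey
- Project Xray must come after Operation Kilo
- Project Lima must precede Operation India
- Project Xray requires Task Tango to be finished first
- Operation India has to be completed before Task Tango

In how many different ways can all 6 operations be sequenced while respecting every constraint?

5

2 operations have no prerequisites (Operation Kilo, Project Whiskey), so any of them could come first.
Systematically extending each partial ordering one operation at a time and counting, there are 5 complete orderings.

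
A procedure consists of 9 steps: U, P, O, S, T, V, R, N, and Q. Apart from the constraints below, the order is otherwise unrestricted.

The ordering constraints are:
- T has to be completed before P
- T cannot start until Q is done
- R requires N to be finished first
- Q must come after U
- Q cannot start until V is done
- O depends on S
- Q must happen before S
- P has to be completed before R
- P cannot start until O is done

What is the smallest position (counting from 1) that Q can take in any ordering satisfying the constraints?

Every step that must precede Q has to come before it. Tracing all chains that end at Q, those steps are: U, V — 2 in total.
With 2 mandatory predecessors, the earliest Q can sit is position 2+1 = 3, and placing just those 2 first achieves it.

3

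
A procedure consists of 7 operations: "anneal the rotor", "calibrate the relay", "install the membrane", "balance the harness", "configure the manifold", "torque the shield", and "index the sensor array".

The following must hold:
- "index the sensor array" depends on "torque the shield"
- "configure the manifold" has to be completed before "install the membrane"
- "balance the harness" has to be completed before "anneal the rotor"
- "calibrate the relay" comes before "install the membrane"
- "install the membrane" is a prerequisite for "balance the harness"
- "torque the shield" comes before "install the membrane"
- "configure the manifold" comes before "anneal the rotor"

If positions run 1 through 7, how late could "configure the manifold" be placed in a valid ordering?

4

Every operation that must follow "configure the manifold" has to come after it. Tracing all chains starting from "configure the manifold", those operations are: "anneal the rotor", "install the membrane", "balance the harness" — 3 in total.
With 3 mandatory successors out of 7 operations total, the latest slot for "configure the manifold" is 7−3 = 4, and it's reachable by doing all non-successors before "configure the manifold".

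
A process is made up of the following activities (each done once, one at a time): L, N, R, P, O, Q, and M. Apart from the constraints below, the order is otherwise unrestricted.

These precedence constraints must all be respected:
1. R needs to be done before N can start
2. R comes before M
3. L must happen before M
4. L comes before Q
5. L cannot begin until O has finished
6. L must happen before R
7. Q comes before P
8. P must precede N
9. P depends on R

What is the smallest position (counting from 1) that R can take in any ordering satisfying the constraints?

3

Working backwards through the constraints from R, its full set of required predecessors is L, O — 2 of them.
With 2 mandatory predecessors, the earliest R can sit is position 2+1 = 3, and placing just those 2 first achieves it.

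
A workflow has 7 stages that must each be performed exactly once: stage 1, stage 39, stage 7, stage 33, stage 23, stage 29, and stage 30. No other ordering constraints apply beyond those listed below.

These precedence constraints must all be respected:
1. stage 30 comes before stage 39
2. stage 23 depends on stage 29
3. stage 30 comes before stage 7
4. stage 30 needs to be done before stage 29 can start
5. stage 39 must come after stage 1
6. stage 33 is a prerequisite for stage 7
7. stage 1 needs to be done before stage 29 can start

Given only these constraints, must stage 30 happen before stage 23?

Yes

Following the dependencies: stage 30 → stage 29 → stage 23.
So stage 30 must precede stage 23 in any valid ordering.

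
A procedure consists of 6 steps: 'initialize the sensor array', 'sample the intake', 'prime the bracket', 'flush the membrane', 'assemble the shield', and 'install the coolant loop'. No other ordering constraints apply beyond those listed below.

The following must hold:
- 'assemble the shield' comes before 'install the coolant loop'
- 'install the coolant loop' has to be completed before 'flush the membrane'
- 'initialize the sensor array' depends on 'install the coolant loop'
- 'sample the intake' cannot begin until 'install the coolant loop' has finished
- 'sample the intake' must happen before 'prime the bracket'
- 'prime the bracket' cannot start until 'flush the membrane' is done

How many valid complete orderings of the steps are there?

Only 'assemble the shield' has no prerequisites, so it must go first.
Counting all ways to extend the partial order to a total order gives 8.

8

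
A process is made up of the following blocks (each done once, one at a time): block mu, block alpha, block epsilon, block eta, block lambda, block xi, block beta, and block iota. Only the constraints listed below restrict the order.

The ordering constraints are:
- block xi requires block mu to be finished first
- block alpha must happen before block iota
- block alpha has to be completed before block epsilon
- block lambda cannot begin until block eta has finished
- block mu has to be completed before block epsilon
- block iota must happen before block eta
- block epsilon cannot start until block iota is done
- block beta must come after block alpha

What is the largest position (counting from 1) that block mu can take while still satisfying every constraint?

6

Every block that must follow block mu has to come after it. Tracing all chains starting from block mu, those blocks are: block epsilon, block xi — 2 in total.
So at least 2 blocks follow block mu, putting block mu no later than position 6. That position is achievable by scheduling everything else first.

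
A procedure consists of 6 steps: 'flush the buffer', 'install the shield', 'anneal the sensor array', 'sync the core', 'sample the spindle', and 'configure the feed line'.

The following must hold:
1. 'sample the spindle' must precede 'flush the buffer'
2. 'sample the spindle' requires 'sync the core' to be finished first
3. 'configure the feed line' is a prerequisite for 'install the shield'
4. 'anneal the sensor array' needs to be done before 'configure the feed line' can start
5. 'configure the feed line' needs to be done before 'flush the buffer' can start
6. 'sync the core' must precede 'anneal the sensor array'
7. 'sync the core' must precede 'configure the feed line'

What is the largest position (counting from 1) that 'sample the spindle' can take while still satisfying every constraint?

5

Following the constraints forward from 'sample the spindle', its only required successor is 'flush the buffer'.
With 1 mandatory successor out of 6 steps total, the latest slot for 'sample the spindle' is 6−1 = 5, and it's reachable by doing all non-successors before 'sample the spindle'.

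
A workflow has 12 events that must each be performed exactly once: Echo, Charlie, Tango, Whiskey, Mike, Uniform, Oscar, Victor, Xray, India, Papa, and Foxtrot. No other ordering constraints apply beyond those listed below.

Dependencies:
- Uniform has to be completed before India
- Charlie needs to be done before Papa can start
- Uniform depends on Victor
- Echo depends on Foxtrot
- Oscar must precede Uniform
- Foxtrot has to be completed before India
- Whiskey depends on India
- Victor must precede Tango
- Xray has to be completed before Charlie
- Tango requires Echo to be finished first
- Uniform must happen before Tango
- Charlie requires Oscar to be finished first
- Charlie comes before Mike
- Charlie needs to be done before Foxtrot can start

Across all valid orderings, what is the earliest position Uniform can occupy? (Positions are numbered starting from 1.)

The events that are forced before Uniform, directly or transitively, are Oscar, Victor. That's 2 events.
So at minimum 2 events come before Uniform, putting Uniform no earlier than position 3. That position is achievable by scheduling exactly those predecessors first.

3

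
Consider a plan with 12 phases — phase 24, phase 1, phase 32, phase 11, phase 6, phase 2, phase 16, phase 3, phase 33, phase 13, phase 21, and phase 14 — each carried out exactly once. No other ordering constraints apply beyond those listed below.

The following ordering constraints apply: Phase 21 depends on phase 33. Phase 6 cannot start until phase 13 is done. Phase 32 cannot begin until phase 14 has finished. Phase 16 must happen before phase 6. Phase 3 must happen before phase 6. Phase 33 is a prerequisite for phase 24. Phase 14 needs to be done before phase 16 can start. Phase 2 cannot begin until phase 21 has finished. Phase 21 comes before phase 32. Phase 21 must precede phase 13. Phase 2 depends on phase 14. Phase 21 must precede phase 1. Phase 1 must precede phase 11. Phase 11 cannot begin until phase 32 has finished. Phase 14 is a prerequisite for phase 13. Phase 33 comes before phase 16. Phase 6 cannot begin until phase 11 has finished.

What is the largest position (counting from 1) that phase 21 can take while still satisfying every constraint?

6

The phases that are forced after phase 21, directly or by a chain of constraints, are phase 1, phase 32, phase 11, phase 6, phase 2, phase 13. That's 6 phases.
With 6 mandatory successors out of 12 phases total, the latest slot for phase 21 is 12−6 = 6, and it's reachable by doing all non-successors before phase 21.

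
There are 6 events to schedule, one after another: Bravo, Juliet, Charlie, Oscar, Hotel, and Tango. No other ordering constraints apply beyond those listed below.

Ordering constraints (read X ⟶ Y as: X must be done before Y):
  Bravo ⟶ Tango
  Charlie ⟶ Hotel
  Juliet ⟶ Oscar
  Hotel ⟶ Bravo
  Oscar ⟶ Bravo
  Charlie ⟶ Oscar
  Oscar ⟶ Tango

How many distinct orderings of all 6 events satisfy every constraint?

5

The events with no prerequisites are Juliet, Charlie; any of them can be placed first.
Enumerating by repeatedly choosing an available event (one whose prerequisites are all placed) gives 5 distinct complete orderings.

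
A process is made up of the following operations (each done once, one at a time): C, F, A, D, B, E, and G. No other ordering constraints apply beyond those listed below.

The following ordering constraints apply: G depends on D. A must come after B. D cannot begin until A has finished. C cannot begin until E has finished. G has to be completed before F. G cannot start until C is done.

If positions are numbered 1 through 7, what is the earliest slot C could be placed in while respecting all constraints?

2

The only operation forced before C (directly or transitively) is E.
With 1 mandatory predecessor, the earliest C can sit is position 1+1 = 2, and placing just that one first achieves it.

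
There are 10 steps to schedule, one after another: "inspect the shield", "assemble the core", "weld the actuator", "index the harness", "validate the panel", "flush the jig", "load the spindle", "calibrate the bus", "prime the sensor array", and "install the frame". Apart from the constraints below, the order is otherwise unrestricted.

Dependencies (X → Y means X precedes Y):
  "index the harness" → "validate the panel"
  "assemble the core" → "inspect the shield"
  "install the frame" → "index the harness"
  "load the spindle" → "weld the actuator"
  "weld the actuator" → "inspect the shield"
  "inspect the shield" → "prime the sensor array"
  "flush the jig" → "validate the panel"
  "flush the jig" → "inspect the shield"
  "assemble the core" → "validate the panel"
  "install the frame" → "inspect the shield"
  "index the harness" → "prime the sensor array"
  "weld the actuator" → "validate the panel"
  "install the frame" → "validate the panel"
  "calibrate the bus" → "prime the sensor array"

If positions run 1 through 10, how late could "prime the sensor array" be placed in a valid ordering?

10

"prime the sensor array" has no required successors, so nothing stops it from going last (position 10).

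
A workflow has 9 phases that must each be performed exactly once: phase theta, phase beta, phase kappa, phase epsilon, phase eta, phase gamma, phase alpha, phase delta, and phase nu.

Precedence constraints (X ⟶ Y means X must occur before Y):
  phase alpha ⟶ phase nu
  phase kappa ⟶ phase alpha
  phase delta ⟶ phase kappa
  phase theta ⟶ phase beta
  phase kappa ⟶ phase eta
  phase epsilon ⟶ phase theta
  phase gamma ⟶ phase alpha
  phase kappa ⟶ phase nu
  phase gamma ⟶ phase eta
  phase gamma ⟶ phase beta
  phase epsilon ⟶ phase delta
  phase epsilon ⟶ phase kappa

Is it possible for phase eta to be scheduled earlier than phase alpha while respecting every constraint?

Yes

The constraints leave phase eta and phase alpha unordered relative to each other; nothing requires phase alpha earlier.
That means at least one valid schedule has phase eta before phase alpha.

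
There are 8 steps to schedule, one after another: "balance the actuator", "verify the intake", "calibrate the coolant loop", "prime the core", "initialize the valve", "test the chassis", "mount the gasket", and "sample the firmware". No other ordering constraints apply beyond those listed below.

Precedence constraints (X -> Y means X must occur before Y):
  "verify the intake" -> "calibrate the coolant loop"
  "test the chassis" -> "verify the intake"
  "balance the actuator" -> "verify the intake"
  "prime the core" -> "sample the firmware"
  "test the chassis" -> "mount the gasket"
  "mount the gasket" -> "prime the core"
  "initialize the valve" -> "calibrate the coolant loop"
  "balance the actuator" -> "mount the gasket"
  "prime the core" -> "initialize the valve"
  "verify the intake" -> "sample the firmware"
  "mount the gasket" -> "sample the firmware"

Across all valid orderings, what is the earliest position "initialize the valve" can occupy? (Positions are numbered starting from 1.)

The steps that are forced before "initialize the valve", directly or transitively, are "balance the actuator", "prime the core", "test the chassis", "mount the gasket". That's 4 steps.
So at minimum 4 steps come before "initialize the valve", putting "initialize the valve" no earlier than position 5. That position is achievable by scheduling exactly those predecessors first.

5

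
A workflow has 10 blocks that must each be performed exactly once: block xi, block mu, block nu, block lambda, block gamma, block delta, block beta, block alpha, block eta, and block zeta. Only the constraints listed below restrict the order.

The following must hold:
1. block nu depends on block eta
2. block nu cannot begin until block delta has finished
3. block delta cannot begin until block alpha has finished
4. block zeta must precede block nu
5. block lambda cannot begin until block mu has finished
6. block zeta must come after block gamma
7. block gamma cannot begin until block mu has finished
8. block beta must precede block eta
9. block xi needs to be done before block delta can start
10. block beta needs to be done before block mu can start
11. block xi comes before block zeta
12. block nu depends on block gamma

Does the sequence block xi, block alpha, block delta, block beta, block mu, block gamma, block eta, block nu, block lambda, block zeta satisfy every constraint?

The sequence places block nu ahead of block zeta.
That contradicts the constraint that block zeta must precede block nu.

No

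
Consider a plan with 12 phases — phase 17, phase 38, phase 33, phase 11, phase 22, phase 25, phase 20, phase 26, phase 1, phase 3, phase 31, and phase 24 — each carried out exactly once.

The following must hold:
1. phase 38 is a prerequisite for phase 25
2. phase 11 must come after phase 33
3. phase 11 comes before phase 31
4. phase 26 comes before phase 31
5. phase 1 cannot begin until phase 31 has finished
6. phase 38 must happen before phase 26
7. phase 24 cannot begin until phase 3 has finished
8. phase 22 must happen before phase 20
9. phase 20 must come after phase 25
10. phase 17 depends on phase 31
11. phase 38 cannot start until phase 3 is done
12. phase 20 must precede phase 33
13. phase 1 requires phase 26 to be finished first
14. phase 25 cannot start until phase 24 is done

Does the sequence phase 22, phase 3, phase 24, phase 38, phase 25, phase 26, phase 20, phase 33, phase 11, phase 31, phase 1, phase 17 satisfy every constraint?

Yes

Going through the constraints one by one, each required predecessor appears earlier in the sequence than its dependent — e.g. phase 22 (position 1) is before phase 20 (position 7), as required.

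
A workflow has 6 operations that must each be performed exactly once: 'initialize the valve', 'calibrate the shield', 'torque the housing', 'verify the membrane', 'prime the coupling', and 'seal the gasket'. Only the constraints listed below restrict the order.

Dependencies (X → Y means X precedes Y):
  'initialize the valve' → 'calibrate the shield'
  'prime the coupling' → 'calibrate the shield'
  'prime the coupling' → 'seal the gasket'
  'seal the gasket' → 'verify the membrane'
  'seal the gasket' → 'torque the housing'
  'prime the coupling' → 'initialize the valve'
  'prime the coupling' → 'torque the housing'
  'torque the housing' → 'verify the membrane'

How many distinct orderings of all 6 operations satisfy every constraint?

Only 'prime the coupling' has no prerequisites, so it must go first.
Enumerating by repeatedly choosing an available operation (one whose prerequisites are all placed) gives 10 distinct complete orderings.

10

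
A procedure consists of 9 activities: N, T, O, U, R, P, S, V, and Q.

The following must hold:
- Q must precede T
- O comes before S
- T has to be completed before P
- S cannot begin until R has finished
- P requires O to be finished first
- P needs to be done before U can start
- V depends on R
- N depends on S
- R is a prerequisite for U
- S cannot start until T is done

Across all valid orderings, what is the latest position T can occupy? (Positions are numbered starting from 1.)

Following every chain forward from T, the activities that must come later are N, U, P, S — 4 of them.
So at least 4 activities follow T, putting T no later than position 5. That position is achievable by scheduling everything else first.

5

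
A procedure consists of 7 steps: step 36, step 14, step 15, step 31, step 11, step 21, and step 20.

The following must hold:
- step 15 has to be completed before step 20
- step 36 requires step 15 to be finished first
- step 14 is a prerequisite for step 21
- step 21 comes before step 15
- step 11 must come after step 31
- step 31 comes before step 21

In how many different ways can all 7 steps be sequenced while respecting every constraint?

The steps with no prerequisites are step 14, step 31; any of them can be placed first.
Enumerating by repeatedly choosing an available step (one whose prerequisites are all placed) gives 22 distinct complete orderings.

22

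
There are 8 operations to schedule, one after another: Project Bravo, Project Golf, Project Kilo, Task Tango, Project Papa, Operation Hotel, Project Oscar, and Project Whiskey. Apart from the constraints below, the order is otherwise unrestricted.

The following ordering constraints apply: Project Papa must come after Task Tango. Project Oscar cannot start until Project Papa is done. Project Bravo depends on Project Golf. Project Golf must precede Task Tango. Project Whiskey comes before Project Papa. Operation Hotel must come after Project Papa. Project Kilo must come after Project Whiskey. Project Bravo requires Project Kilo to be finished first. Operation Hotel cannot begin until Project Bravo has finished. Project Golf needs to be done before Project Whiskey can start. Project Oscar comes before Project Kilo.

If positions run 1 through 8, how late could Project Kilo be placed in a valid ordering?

6

Every operation that must follow Project Kilo has to come after it. Tracing all chains starting from Project Kilo, those operations are: Project Bravo, Operation Hotel — 2 in total.
With 2 mandatory successors out of 8 operations total, the latest slot for Project Kilo is 8−2 = 6, and it's reachable by doing all non-successors before Project Kilo.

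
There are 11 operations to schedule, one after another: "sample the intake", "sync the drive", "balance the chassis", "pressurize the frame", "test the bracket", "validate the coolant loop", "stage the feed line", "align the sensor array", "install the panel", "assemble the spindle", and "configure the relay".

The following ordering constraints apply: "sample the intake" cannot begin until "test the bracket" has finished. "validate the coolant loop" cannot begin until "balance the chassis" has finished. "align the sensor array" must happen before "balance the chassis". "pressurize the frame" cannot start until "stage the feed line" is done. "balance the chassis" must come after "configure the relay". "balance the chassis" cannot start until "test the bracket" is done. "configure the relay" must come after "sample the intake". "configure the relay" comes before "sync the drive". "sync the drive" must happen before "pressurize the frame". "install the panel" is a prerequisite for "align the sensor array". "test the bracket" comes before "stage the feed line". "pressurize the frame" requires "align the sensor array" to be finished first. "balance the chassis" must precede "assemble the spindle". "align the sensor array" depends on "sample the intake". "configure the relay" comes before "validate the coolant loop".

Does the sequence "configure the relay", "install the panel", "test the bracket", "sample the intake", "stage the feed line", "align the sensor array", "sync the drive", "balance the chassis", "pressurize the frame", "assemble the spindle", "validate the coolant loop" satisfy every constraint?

No

Here "sample the intake" comes after "configure the relay".
But one of the constraints requires "sample the intake" before "configure the relay", so this ordering violates it.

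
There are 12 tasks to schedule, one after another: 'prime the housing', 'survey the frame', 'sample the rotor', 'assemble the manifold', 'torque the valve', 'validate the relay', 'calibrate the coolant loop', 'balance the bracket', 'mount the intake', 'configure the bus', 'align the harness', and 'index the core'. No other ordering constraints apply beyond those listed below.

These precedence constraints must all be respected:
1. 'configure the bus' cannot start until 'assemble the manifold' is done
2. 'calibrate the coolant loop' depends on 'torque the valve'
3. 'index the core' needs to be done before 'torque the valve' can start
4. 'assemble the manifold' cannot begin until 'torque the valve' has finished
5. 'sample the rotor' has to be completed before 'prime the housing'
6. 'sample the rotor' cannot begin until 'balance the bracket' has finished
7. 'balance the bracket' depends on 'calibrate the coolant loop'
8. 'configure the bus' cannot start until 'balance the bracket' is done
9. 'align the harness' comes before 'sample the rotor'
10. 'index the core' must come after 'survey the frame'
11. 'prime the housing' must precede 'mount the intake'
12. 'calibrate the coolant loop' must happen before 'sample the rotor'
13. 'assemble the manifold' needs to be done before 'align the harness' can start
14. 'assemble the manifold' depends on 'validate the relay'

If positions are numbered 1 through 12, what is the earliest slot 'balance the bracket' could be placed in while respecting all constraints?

5

Working backwards through the constraints from 'balance the bracket', its full set of required predecessors is 'survey the frame', 'torque the valve', 'calibrate the coolant loop', 'index the core' — 4 of them.
So at minimum 4 tasks come before 'balance the bracket', putting 'balance the bracket' no earlier than position 5. That position is achievable by scheduling exactly those predecessors first.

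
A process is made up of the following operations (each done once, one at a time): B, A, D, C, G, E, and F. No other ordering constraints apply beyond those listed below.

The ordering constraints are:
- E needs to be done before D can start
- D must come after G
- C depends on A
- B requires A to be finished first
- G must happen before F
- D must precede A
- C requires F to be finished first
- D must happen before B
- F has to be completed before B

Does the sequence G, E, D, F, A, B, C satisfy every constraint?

Checking each listed constraint against this order: for instance, D is in position 3 and B in position 6, so that constraint holds — and the remaining constraints check out the same way.

Yes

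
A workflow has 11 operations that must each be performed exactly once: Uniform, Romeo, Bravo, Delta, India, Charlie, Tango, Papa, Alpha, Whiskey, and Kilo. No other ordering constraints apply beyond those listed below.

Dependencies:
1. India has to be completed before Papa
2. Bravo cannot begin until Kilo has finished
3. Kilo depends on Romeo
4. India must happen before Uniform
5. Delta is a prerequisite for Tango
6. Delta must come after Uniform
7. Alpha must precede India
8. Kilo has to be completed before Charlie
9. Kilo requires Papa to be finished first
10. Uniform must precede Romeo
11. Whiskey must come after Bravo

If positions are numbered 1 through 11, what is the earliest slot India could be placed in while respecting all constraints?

The only operation forced before India (directly or transitively) is Alpha.
So at minimum 1 operation comes before India, putting India no earlier than position 2. That position is achievable by scheduling exactly that predecessor first.

2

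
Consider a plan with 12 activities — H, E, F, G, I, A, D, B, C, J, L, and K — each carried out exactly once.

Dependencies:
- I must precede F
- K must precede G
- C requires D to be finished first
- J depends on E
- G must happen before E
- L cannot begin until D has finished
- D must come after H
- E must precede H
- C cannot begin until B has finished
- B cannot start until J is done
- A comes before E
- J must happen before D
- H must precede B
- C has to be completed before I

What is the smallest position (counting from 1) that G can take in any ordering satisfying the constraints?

2

Working backwards through the constraints from G, its only required predecessor is K.
So at minimum 1 activity comes before G, putting G no earlier than position 2. That position is achievable by scheduling exactly that predecessor first.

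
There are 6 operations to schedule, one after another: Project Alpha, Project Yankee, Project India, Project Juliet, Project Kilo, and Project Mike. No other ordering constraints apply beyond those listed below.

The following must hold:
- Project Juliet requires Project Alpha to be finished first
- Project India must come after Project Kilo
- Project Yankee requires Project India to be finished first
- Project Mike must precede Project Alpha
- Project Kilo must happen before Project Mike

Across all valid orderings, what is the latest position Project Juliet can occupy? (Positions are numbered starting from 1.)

6

Project Juliet has no required successors, so nothing stops it from going last (position 6).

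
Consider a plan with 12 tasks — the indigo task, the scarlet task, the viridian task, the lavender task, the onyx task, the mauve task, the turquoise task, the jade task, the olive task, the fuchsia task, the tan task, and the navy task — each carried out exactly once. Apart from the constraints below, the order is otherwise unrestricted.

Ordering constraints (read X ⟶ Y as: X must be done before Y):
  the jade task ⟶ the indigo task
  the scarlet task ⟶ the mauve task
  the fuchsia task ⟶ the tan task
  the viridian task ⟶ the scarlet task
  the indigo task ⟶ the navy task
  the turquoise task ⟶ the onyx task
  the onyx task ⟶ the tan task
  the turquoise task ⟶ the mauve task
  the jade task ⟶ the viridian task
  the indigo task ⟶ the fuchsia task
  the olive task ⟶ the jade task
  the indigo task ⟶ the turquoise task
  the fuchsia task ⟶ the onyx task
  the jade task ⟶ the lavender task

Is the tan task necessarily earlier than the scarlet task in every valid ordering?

No

The tan task and the scarlet task are not related by any chain of constraints.
There exist valid orderings with the scarlet task before the tan task, so the tan task is not required to come first.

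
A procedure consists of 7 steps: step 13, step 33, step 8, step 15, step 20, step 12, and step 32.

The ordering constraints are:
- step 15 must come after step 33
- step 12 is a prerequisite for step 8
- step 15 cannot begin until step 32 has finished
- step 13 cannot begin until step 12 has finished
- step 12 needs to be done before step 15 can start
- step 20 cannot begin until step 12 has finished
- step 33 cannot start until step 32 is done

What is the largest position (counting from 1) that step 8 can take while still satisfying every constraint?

7

No constraint forces any step after step 8, so it can be placed last, in position 7.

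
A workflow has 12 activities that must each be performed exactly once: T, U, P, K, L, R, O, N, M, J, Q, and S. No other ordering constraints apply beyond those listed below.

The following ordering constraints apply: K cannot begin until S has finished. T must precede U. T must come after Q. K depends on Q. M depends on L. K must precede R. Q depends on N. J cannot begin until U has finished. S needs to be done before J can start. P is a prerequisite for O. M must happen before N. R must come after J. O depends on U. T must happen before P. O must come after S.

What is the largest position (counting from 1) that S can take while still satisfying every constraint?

8

Following every chain forward from S, the activities that must come later are K, R, O, J — 4 of them.
With 4 mandatory successors out of 12 activities total, the latest slot for S is 12−4 = 8, and it's reachable by doing all non-successors before S.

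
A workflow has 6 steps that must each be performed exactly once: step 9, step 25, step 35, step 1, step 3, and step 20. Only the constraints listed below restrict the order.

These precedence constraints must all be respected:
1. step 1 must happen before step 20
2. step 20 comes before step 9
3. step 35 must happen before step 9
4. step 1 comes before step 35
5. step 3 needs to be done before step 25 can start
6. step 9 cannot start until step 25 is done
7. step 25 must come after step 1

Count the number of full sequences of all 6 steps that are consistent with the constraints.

2 steps have no prerequisites (step 1, step 3), so any of them could come first.
Enumerating by repeatedly choosing an available step (one whose prerequisites are all placed) gives 18 distinct complete orderings.

18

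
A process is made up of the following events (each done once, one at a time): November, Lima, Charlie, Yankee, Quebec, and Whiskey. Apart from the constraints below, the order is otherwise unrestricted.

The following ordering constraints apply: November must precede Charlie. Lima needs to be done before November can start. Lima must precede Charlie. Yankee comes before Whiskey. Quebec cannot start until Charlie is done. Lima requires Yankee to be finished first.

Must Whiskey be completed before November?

No

Nothing in the constraints links Whiskey and November; they are unordered relative to each other.
So Whiskey can come before November or after — it is not forced.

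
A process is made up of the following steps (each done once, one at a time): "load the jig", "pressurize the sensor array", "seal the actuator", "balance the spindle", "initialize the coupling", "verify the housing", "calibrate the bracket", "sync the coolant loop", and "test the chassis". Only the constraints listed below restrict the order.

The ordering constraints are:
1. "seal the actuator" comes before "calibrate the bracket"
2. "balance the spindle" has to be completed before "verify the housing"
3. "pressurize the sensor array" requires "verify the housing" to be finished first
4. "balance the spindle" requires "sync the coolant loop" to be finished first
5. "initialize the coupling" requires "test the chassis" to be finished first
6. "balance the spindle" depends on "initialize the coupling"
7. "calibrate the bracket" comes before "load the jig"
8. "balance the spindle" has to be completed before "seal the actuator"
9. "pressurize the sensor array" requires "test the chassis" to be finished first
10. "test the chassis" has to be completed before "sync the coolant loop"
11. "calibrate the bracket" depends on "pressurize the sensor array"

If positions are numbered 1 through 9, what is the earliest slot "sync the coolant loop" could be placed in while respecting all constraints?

2

The only step forced before "sync the coolant loop" (directly or transitively) is "test the chassis".
So at minimum 1 step comes before "sync the coolant loop", putting "sync the coolant loop" no earlier than position 2. That position is achievable by scheduling exactly that predecessor first.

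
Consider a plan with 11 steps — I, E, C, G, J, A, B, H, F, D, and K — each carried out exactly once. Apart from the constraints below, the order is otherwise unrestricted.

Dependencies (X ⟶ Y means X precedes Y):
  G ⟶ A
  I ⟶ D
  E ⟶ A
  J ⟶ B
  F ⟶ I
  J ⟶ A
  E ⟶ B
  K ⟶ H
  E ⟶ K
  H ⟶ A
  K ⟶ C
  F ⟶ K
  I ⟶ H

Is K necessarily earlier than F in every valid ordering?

No

There is a chain F → K, which puts F before K.
So K does not have to come before F — it cannot.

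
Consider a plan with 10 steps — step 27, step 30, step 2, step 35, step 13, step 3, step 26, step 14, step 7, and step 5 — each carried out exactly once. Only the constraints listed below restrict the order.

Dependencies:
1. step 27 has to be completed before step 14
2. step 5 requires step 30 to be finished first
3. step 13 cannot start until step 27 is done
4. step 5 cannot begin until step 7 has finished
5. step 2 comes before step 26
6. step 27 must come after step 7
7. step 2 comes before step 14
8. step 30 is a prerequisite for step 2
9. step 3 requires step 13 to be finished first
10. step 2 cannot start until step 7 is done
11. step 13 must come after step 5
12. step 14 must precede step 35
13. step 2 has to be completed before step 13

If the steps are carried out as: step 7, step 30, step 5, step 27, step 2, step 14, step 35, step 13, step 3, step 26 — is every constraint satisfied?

Going through the constraints one by one, each required predecessor appears earlier in the sequence than its dependent — e.g. step 5 (position 3) is before step 13 (position 8), as required.

Yes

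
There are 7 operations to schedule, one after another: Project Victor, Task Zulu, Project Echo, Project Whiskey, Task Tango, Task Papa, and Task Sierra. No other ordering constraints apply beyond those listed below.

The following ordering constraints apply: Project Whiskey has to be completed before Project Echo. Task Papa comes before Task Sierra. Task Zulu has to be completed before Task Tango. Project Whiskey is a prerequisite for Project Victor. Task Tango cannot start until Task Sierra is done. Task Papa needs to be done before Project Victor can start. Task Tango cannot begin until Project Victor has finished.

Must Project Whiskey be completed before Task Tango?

Yes

There is a constraint chain Project Whiskey → Project Victor → Task Tango.
That forces Project Whiskey before Task Tango in every valid schedule.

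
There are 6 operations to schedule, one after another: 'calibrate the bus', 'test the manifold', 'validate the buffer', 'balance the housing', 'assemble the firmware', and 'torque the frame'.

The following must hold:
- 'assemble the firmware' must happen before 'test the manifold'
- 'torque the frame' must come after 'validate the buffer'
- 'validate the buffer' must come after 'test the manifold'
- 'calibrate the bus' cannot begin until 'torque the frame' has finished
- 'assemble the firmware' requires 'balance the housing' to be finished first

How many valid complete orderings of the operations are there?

1

'balance the housing' is the only operation with nothing required before it, so every ordering starts there.
Continuing from there, at each step only one operation has all its prerequisites placed, so the ordering is fully determined — there is exactly 1.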